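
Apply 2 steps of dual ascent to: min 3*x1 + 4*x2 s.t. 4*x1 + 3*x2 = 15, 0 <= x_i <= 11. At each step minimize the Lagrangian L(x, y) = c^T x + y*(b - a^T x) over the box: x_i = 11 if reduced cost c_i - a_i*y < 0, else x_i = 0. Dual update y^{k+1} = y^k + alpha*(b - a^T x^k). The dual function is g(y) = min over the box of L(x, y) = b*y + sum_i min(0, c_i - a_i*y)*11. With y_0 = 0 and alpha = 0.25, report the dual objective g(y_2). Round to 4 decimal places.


Dual ascent for LP: min 3*x1 + 4*x2, 4*x1 + 3*x2 = 15, 0 <= x_i <= 11
Step 1: y^k = 0.0, reduced costs: (3.0, 4.0)
  x^k = (0.0, 0.0), subgradient = b - a^T x = 15.0
  y^{k+1} = 0.0 + 0.25*15.0 = 3.75
Step 2: y^k = 3.75, reduced costs: (-12.0, -7.25)
  x^k = (11.0, 11.0), subgradient = b - a^T x = -62.0
  y^{k+1} = 3.75 + 0.25*-62.0 = -11.75
Dual objective at y_2 = -11.75: reduced costs (50.0, 39.25), box minimizer x = (0.0, 0.0)
g(y_2) = b*y + (c1 - a1*y)*x1 + (c2 - a2*y)*x2 = 15*(-11.75) + 50.0*0.0 + 39.25*0.0 = -176.25 + 0.0 + 0.0 = -176.25


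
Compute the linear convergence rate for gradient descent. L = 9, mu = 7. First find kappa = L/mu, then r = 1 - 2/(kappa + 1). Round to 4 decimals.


Step 1: Compute the condition number.
kappa = L/mu = 9/7 = 1.2857
Step 2: Compute the convergence rate.
r = 1 - 2/(kappa + 1) = 1 - 2*mu/(L + mu) = (L - mu)/(L + mu) = 2/16 = 0.125


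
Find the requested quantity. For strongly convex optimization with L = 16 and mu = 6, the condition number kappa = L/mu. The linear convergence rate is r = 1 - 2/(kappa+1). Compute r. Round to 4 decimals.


Step 1: Compute the condition number.
kappa = L/mu = 16/6 = 2.6667
Step 2: Compute the convergence rate.
r = 1 - 2/(kappa + 1) = 1 - 2*mu/(L + mu) = (L - mu)/(L + mu) = 10/22 = 0.4545


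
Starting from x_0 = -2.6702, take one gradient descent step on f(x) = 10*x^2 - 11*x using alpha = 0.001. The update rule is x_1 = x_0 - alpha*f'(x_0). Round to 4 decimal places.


We compute the gradient at x_0 and apply the update.
f'(x) = 20*x - 11
f'(-2.6702) = 20*-2.6702 - 11 = -64.404
x_1 = -2.6702 - 0.001*-64.404 = -2.6058


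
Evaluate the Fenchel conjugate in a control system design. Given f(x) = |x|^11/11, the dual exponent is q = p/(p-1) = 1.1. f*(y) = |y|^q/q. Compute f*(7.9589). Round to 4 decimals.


The conjugate exponent q satisfies 1/p + 1/q = 1.
p = 11, so q = 11/(11 - 1) = 1.1
|y|^q = 7.9589^1.1 = 9.7935
f*(7.9589) = 9.7935 / 1.1 = 8.9032


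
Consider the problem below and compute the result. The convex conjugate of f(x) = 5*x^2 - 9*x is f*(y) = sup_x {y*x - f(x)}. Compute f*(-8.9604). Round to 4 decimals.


f*(y) = sup_x {y*x - a*x^2 - b*x} = sup_x {(y-b)*x - a*x^2}
FOC: (y - b) - 2a*x = 0 => x* = (y - b)/(2a)
x* = (-8.9604 + 9)/(2*5) = 0.004
f*(-8.9604) = (y-b)^2/(4a) = (-8.9604 + 9)^2/(4*5)
= 0.0016/20 = 0.0001


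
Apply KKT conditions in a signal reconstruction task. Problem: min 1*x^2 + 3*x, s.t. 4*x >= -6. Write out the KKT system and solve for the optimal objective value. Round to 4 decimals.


Step 1: Try lambda = 0 (constraint inactive).
Stationarity: 2*1*x + 3 = 0
x* = -3/(2*1) = -1.5
Check constraint: 4*-1.5 = -6.0 >= -6 -- satisfied.
Step 2: Compute optimal value.
f(x*) = 1*(-1.5)^2 + 3*(-1.5) = -2.25


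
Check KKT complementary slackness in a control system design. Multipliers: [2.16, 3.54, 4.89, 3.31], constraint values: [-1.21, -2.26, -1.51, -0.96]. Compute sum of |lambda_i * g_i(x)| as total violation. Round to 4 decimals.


KKT complementary slackness check:
lambda_1 * g_1 = 2.16 * -1.21 = -2.6136
lambda_2 * g_2 = 3.54 * -2.26 = -8.0004
lambda_3 * g_3 = 4.89 * -1.51 = -7.3839
lambda_4 * g_4 = 3.31 * -0.96 = -3.1776
Total violation = 2.6136 + 8.0004 + 7.3839 + 3.1776 = 21.1755


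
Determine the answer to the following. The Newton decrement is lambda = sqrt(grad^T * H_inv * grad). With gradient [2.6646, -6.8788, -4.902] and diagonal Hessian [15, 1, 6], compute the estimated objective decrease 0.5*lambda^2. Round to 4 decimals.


Step 1: H is diagonal, so H^(-1) * g = [0.1776, -6.8788, -0.817].
Step 2: g^T H^(-1) g = sum_i g_i^2 / H_ii
  = (2.6646)^2/15 + (-6.8788)^2/1 + (-4.902)^2/6
  = 0.4733 + 47.3179 + 4.0049 = 51.7962
Step 3: Objective decrease = 0.5 * g^T H^(-1) g = 25.8981


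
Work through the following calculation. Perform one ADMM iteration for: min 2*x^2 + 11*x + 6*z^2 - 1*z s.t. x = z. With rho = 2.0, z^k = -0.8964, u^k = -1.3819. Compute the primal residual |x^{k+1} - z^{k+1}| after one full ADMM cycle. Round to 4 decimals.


ADMM iteration with rho = 2.0, z^k = -0.8964, u^k = -1.3819
Step 1: x-update.
Minimize 2*x^2 + 11*x + (2.0/2)*(x + 0.8964 - 1.3819)^2
FOC: (2*2 + 2.0)*x = -11 + 2.0*(-0.8964 + 1.3819)
x^{k+1} = -1.6715
Step 2: z-update.
Minimize 6*z^2 - 1*z + (2.0/2)*(-1.6715 - z - 1.3819)^2
FOC: (2*6 + 2.0)*z = 1 + 2.0*(-1.6715 - 1.3819)
z^{k+1} = -0.3648
Step 3: u-update.
u^{k+1} = -1.3819 - 1.6715 + 0.3648 = -2.6886
Step 4: Primal residual = |-1.6715 + 0.3648| = 1.3067


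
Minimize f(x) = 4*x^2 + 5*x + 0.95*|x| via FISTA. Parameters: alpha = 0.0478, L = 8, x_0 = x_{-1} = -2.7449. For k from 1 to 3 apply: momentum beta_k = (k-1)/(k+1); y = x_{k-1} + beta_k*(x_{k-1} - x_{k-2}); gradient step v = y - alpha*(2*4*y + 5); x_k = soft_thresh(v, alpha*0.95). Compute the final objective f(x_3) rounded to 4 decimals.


FISTA on f(x) = 4*x^2 + 5*x + 0.95*|x|
L = 8, alpha = 0.0478
Iteration 1: beta = 0.0, y = -2.7449 + 0.0*(-2.7449 + 2.7449) = -2.7449
  grad(y) = -16.9592, v = y - alpha*grad = -1.9343
  prox(v) = soft_thresh(-1.9343, 0.0454) = -1.8888
Iteration 2: beta = 0.3333, y = -1.8888 + 0.3333*(-1.8888 + 2.7449) = -1.6035
  grad(y) = -7.8279, v = y - alpha*grad = -1.2293
  prox(v) = soft_thresh(-1.2293, 0.0454) = -1.1839
Iteration 3: beta = 0.5, y = -1.1839 + 0.5*(-1.1839 + 1.8888) = -0.8314
  grad(y) = -1.6515, v = y - alpha*grad = -0.7525
  prox(v) = soft_thresh(-0.7525, 0.0454) = -0.7071
f(x_3) = 4*(-0.7071)^2 + 5*(-0.7071) + 0.95*|-0.7071| = -0.8638


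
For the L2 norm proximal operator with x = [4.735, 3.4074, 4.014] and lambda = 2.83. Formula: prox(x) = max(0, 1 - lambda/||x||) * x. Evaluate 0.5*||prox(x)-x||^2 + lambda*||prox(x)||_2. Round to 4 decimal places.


Step 1: Compute ||x||.
||x|| = 7.0812
Step 2: Compute scaling factor.
scale = max(0, 1 - 2.83/7.0812) = 0.6003
Step 3: prox(x) = [2.8426, 2.0456, 2.4098]
||prox(x)|| = 4.2512
Step 4: Proximal objective.
0.5*||prox-x||^2 = 4.0045
lambda*||prox|| = 12.0309
Total = 16.0352


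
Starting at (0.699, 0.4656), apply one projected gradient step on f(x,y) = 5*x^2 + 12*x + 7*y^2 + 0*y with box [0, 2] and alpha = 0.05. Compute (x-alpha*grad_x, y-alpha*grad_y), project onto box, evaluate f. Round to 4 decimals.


Step 1: Compute gradient at (0.699, 0.4656).
grad_x = 2*5*0.699 + 12 = 18.99
grad_y = 2*7*0.4656 + 0 = 6.5184
Step 2: Gradient step.
x_raw = 0.699 - 0.05*18.99 = -0.2505
y_raw = 0.4656 - 0.05*6.5184 = 0.1397
Step 3: Project onto [0, 2].
x_proj = clip(-0.2505) = 0.0
y_proj = clip(0.1397) = 0.1397
Step 4: Evaluate f.
f(0.0, 0.1397) = 0.1366


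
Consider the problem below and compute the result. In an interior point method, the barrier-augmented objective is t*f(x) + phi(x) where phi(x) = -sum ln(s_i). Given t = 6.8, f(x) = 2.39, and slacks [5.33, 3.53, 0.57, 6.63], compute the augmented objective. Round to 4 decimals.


Step 1: Compute log-barrier.
ln values: [1.6734, 1.2613, -0.5621, 1.8916]
phi = -(1.6734 + 1.2613 - 0.5621 + 1.8916) = -4.2641
Step 2: Compute augmented objective.
t*f(x) = 6.8*2.39 = 16.252
Total = 16.252 - 4.2641 = 11.9879


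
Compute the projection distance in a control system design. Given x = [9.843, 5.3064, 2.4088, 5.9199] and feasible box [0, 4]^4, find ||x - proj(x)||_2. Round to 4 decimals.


Project each component onto [0, 4].
clip(9.843) = 4.0, clip(5.3064) = 4.0, clip(2.4088) = 2.4088, clip(5.9199) = 4.0
Projection = [4.0, 4.0, 2.4088, 4.0]
Squared diffs: [34.1406, 1.7067, 0.0, 3.686]
Distance = sqrt(39.5333) = 6.2876


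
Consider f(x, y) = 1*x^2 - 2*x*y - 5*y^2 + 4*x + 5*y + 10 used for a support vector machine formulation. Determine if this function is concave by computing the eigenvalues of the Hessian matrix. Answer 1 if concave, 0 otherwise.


The Hessian of f(x,y) = 1*x^2 - 2*x*y - 5*y^2 + 4*x + 5*y + 10 is:
H = [[2, -2], [-2, -10]]
Trace = 2 - 10 = -8
Determinant = 2*-10 - (-2)^2 = -24
Discriminant = (-8)^2 - 4*-24 = 160.0
Eigenvalues: lambda_1 = -10.3246, lambda_2 = 2.3246
The function is not concave.

0


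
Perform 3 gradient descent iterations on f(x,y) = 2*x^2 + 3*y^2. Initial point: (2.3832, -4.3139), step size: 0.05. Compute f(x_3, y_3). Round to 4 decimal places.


Gradient descent on f(x,y) = 2*x^2 + 3*y^2.
Starting point: (2.3832, -4.3139), alpha = 0.05
Step 1: grad_x = 2*2*2.3832 = 9.5328, grad_y = 2*3*-4.3139 = -25.8834
  x_1 = 2.3832 - 0.05*9.5328 = 1.9066
  y_1 = -4.3139 - 0.05*-25.8834 = -3.0197
Step 2: grad_x = 2*2*1.9066 = 7.6262, grad_y = 2*3*-3.0197 = -18.1184
  x_2 = 1.9066 - 0.05*7.6262 = 1.5252
  y_2 = -3.0197 - 0.05*-18.1184 = -2.1138
Step 3: grad_x = 2*2*1.5252 = 6.101, grad_y = 2*3*-2.1138 = -12.6829
  x_3 = 1.5252 - 0.05*6.101 = 1.2202
  y_3 = -2.1138 - 0.05*-12.6829 = -1.4797
f(1.2202, -1.4797) = 2*1.2202^2 + 3*(-1.4797)^2 = 9.546


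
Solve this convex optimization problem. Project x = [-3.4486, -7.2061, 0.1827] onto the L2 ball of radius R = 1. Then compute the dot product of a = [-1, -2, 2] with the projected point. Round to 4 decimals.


Step 1: Compute ||x|| (intermediates to 6 decimals).
||x|| = sqrt((-3.4486)^2 + (-7.2061)^2 + 0.1827^2) = 7.990876
Step 2: Project.
Since ||x|| > R, scale = R/||x|| = 1/7.990876 = 0.125143, proj(x) = scale * x
proj(x) = [-0.431568, -0.901793, 0.022864]
Step 3: Dot product.
a^T * proj(x) = -1*(-0.431568) - 2*(-0.901793) + 2*0.022864 = 2.2809


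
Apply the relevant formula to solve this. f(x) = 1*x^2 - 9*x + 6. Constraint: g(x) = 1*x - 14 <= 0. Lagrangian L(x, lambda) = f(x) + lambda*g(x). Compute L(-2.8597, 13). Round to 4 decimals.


Step 1: Evaluate f(x).
f(-2.8597) = 1*(-2.8597)^2 - 9*(-2.8597) + 6 = 39.9152
Step 2: Evaluate g(x).
g(-2.8597) = 1*-2.8597 - 14 = -16.8597
Step 3: Compute Lagrangian.
L = 39.9152 + 13*-16.8597 = -179.2609


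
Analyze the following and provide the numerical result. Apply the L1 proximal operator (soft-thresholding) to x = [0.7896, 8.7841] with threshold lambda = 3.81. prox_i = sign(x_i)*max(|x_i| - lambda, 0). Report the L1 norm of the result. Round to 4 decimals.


Soft-thresholding with lambda = 3.81:
prox(0.7896) = sign(0.7896)*max(|0.7896| - 3.81, 0) = 0.0
prox(8.7841) = sign(8.7841)*max(|8.7841| - 3.81, 0) = 4.9741
prox(x) = [0.0, 4.9741]
||prox(x)||_1 = 0.0 + 4.9741 = 4.9741


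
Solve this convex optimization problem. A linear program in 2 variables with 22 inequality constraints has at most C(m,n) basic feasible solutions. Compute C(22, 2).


Each vertex corresponds to some choice of n active constraints out of m, so the number of vertices is at most C(m, n) = m! / (n!(m-n)!).
m = 22, n = 2
Numerator: 22 * 21
Denominator: 2! = 2
C(22, 2) = 231


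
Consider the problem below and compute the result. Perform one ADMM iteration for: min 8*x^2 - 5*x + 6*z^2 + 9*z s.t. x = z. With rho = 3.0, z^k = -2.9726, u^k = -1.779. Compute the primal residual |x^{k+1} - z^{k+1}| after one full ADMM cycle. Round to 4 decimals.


ADMM iteration with rho = 3.0, z^k = -2.9726, u^k = -1.779
Step 1: x-update.
Minimize 8*x^2 - 5*x + (3.0/2)*(x + 2.9726 - 1.779)^2
FOC: (2*8 + 3.0)*x = 5 + 3.0*(-2.9726 + 1.779)
x^{k+1} = 0.0747
Step 2: z-update.
Minimize 6*z^2 + 9*z + (3.0/2)*(0.0747 - z - 1.779)^2
FOC: (2*6 + 3.0)*z = -9 + 3.0*(0.0747 - 1.779)
z^{k+1} = -0.9409
Step 3: u-update.
u^{k+1} = -1.779 + 0.0747 + 0.9409 = -0.7634
Step 4: Primal residual = |0.0747 + 0.9409| = 1.0156


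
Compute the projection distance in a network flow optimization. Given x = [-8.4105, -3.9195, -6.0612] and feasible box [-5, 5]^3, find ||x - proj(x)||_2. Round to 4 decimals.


Project each component onto [-5, 5].
clip(-8.4105) = -5.0, clip(-3.9195) = -3.9195, clip(-6.0612) = -5.0
Projection = [-5.0, -3.9195, -5.0]
Squared diffs: [11.6315, 0.0, 1.1261]
Distance = sqrt(12.7576) = 3.5718


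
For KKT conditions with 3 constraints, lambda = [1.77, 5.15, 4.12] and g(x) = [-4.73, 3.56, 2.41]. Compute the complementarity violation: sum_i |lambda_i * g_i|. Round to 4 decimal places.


KKT complementary slackness check:
lambda_1 * g_1 = 1.77 * -4.73 = -8.3721
lambda_2 * g_2 = 5.15 * 3.56 = 18.334
lambda_3 * g_3 = 4.12 * 2.41 = 9.9292
Total violation = 8.3721 + 18.334 + 9.9292 = 36.6353


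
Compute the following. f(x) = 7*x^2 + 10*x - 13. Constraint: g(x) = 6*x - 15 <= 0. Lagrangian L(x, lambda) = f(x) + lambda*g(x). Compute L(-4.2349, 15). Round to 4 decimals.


Step 1: Evaluate f(x).
f(-4.2349) = 7*(-4.2349)^2 + 10*(-4.2349) - 13 = 70.1916
Step 2: Evaluate g(x).
g(-4.2349) = 6*-4.2349 - 15 = -40.4094
Step 3: Compute Lagrangian.
L = 70.1916 + 15*-40.4094 = -535.9494


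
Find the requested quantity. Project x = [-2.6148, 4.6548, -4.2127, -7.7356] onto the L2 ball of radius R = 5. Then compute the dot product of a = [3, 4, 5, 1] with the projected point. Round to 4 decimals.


Step 1: Compute ||x|| (intermediates to 6 decimals).
||x|| = sqrt((-2.6148)^2 + 4.6548^2 + (-4.2127)^2 + (-7.7356)^2) = 10.300034
Step 2: Project.
Since ||x|| > R, scale = R/||x|| = 5/10.300034 = 0.485435, proj(x) = scale * x
proj(x) = [-1.269315, 2.259603, -2.044992, -3.755131]
Step 3: Dot product.
a^T * proj(x) = 3*(-1.269315) + 4*2.259603 + 5*(-2.044992) + 1*(-3.755131) = -8.7496


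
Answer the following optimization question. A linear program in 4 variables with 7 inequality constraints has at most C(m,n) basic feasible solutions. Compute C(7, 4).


Each vertex corresponds to some choice of n active constraints out of m, so the number of vertices is at most C(m, n) = m! / (n!(m-n)!).
m = 7, n = 4
Numerator: 7 * 6 * 5 * 4
Denominator: 4! = 24
C(7, 4) = 35


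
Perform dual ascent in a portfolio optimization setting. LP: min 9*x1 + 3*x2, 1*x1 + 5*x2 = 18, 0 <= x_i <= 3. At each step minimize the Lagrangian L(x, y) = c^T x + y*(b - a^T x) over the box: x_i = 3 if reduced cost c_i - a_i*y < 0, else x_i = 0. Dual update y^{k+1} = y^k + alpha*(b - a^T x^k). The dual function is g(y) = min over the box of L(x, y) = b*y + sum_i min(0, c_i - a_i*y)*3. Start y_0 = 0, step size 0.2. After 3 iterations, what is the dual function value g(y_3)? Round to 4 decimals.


Dual ascent for LP: min 9*x1 + 3*x2, 1*x1 + 5*x2 = 18, 0 <= x_i <= 3
Step 1: y^k = 0.0, reduced costs: (9.0, 3.0)
  x^k = (0.0, 0.0), subgradient = b - a^T x = 18.0
  y^{k+1} = 0.0 + 0.2*18.0 = 3.6
Step 2: y^k = 3.6, reduced costs: (5.4, -15.0)
  x^k = (0.0, 3.0), subgradient = b - a^T x = 3.0
  y^{k+1} = 3.6 + 0.2*3.0 = 4.2
Step 3: y^k = 4.2, reduced costs: (4.8, -18.0)
  x^k = (0.0, 3.0), subgradient = b - a^T x = 3.0
  y^{k+1} = 4.2 + 0.2*3.0 = 4.8
Dual objective at y_3 = 4.8: reduced costs (4.2, -21.0), box minimizer x = (0.0, 3.0)
g(y_3) = b*y + (c1 - a1*y)*x1 + (c2 - a2*y)*x2 = 18*4.8 + 4.2*0.0 + (-21.0)*3.0 = 86.4 + 0.0 - 63.0 = 23.4


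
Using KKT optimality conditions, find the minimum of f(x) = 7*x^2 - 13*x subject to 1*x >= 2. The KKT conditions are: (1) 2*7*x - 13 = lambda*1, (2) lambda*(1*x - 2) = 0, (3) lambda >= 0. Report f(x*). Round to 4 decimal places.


Step 1: Try lambda = 0 (constraint inactive).
x_unc = 13/(2*7) = 0.9286
Check: 1*0.9286 = 0.9286 < 2 -- violated!
Step 2: Constraint must be active: 1*x = 2
x* = 2/1 = 2.0
lambda = (2*7*2.0 - 13)/1 = 15.0
Step 3: Compute optimal value.
f(x*) = 7*2.0^2 - 13*2.0 = 2.0


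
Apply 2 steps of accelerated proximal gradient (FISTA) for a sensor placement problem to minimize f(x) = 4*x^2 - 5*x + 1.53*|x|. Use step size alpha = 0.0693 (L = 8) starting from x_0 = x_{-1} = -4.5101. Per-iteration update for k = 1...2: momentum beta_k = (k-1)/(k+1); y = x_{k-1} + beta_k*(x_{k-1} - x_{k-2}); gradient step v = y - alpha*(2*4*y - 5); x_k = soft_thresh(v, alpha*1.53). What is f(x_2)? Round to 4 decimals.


FISTA on f(x) = 4*x^2 - 5*x + 1.53*|x|
L = 8, alpha = 0.0693
Iteration 1: beta = 0.0, y = -4.5101 + 0.0*(-4.5101 + 4.5101) = -4.5101
  grad(y) = -41.0808, v = y - alpha*grad = -1.6632
  prox(v) = soft_thresh(-1.6632, 0.106) = -1.5572
Iteration 2: beta = 0.3333, y = -1.5572 + 0.3333*(-1.5572 + 4.5101) = -0.5729
  grad(y) = -9.5829, v = y - alpha*grad = 0.0912
  prox(v) = soft_thresh(0.0912, 0.106) = 0.0
f(x_2) = 4*0.0^2 - 5*0.0 + 1.53*|0.0| = 0.0


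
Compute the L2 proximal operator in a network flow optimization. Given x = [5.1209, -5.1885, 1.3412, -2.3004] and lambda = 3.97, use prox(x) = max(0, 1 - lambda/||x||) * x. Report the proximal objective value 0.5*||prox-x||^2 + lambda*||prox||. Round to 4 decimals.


Step 1: Compute ||x||.
||x|| = 7.7611
Step 2: Compute scaling factor.
scale = max(0, 1 - 3.97/7.7611) = 0.4885
Step 3: prox(x) = [2.5014, -2.5345, 0.6551, -1.1237]
||prox(x)|| = 3.7911
Step 4: Proximal objective.
0.5*||prox-x||^2 = 7.8805
lambda*||prox|| = 15.0507
Total = 22.9312


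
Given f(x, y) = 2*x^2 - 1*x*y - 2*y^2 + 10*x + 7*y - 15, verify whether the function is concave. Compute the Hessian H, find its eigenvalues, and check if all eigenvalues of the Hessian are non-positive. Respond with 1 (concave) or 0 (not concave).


The Hessian of f(x,y) = 2*x^2 - 1*x*y - 2*y^2 + 10*x + 7*y - 15 is:
H = [[4, -1], [-1, -4]]
Trace = 4 - 4 = 0
Determinant = 4*-4 - (-1)^2 = -17
Discriminant = (0)^2 - 4*-17 = 68.0
Eigenvalues: lambda_1 = -4.1231, lambda_2 = 4.1231
The function is not concave.

0


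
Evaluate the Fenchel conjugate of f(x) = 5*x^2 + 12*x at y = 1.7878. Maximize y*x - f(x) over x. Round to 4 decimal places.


f*(y) = sup_x {y*x - a*x^2 - b*x} = sup_x {(y-b)*x - a*x^2}
FOC: (y - b) - 2a*x = 0 => x* = (y - b)/(2a)
x* = (1.7878 - 12)/(2*5) = -1.0212
f*(1.7878) = (y-b)^2/(4a) = (1.7878 - 12)^2/(4*5)
= 104.289/20 = 5.2145


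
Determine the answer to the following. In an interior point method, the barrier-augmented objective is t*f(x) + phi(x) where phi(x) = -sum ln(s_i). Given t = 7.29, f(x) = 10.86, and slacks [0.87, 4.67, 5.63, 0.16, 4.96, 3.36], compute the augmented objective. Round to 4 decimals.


Step 1: Compute log-barrier.
ln values: [-0.1393, 1.5412, 1.7281, -1.8326, 1.6014, 1.2119]
phi = -(-0.1393 + 1.5412 + 1.7281 - 1.8326 + 1.6014 + 1.2119) = -4.1108
Step 2: Compute augmented objective.
t*f(x) = 7.29*10.86 = 79.1694
Total = 79.1694 - 4.1108 = 75.0586


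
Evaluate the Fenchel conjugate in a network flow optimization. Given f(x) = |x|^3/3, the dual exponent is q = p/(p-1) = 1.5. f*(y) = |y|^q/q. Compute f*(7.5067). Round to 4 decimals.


The conjugate exponent q satisfies 1/p + 1/q = 1.
p = 3, so q = 3/(3 - 1) = 1.5
|y|^q = 7.5067^1.5 = 20.5671
f*(7.5067) = 20.5671 / 1.5 = 13.7114


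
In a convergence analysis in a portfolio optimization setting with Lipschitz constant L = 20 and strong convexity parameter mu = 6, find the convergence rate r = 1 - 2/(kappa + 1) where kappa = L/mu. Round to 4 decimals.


Step 1: Compute the condition number.
kappa = L/mu = 20/6 = 3.3333
Step 2: Compute the convergence rate.
r = 1 - 2/(kappa + 1) = 1 - 2*mu/(L + mu) = (L - mu)/(L + mu) = 14/26 = 0.5385


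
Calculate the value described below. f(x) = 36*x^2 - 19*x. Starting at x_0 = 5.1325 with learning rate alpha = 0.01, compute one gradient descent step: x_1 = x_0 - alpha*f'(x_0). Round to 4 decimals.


We compute the gradient at x_0 and apply the update.
f'(x) = 72*x - 19
f'(5.1325) = 72*5.1325 - 19 = 350.54
x_1 = 5.1325 - 0.01*350.54 = 1.6271


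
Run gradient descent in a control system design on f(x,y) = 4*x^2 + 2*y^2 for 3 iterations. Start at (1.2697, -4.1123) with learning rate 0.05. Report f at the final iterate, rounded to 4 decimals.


Gradient descent on f(x,y) = 4*x^2 + 2*y^2.
Starting point: (1.2697, -4.1123), alpha = 0.05
Step 1: grad_x = 2*4*1.2697 = 10.1576, grad_y = 2*2*-4.1123 = -16.4492
  x_1 = 1.2697 - 0.05*10.1576 = 0.7618
  y_1 = -4.1123 - 0.05*-16.4492 = -3.2898
Step 2: grad_x = 2*4*0.7618 = 6.0946, grad_y = 2*2*-3.2898 = -13.1594
  x_2 = 0.7618 - 0.05*6.0946 = 0.4571
  y_2 = -3.2898 - 0.05*-13.1594 = -2.6319
Step 3: grad_x = 2*4*0.4571 = 3.6567, grad_y = 2*2*-2.6319 = -10.5275
  x_3 = 0.4571 - 0.05*3.6567 = 0.2743
  y_3 = -2.6319 - 0.05*-10.5275 = -2.1055
f(0.2743, -2.1055) = 4*0.2743^2 + 2*(-2.1055)^2 = 9.1671


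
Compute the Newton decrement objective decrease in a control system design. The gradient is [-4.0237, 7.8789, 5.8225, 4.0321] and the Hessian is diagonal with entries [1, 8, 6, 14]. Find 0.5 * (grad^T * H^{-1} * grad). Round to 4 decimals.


Step 1: H is diagonal, so H^(-1) * g = [-4.0237, 0.9849, 0.9704, 0.288].
Step 2: g^T H^(-1) g = sum_i g_i^2 / H_ii
  = (-4.0237)^2/1 + (7.8789)^2/8 + (5.8225)^2/6 + (4.0321)^2/14
  = 16.1902 + 7.7596 + 5.6503 + 1.1613 = 30.7613
Step 3: Objective decrease = 0.5 * g^T H^(-1) g = 15.3807


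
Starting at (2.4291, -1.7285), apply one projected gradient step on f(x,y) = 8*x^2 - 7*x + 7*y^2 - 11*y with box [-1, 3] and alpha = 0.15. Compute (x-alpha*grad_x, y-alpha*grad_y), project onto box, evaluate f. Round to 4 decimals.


Step 1: Compute gradient at (2.4291, -1.7285).
grad_x = 2*8*2.4291 - 7 = 31.8656
grad_y = 2*7*-1.7285 - 11 = -35.199
Step 2: Gradient step.
x_raw = 2.4291 - 0.15*31.8656 = -2.3507
y_raw = -1.7285 - 0.15*-35.199 = 3.5514
Step 3: Project onto [-1, 3].
x_proj = clip(-2.3507) = -1.0
y_proj = clip(3.5514) = 3.0
Step 4: Evaluate f.
f(-1.0, 3.0) = 45.0


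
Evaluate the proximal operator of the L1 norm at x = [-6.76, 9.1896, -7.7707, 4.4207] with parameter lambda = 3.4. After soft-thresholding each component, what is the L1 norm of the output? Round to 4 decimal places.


Soft-thresholding with lambda = 3.4:
prox(-6.76) = sign(-6.76)*max(|-6.76| - 3.4, 0) = -3.36
prox(9.1896) = sign(9.1896)*max(|9.1896| - 3.4, 0) = 5.7896
prox(-7.7707) = sign(-7.7707)*max(|-7.7707| - 3.4, 0) = -4.3707
prox(4.4207) = sign(4.4207)*max(|4.4207| - 3.4, 0) = 1.0207
prox(x) = [-3.36, 5.7896, -4.3707, 1.0207]
||prox(x)||_1 = 3.36 + 5.7896 + 4.3707 + 1.0207 = 14.541


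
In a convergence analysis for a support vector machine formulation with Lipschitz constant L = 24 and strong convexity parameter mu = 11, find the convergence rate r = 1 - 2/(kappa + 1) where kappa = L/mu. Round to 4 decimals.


Step 1: Compute the condition number.
kappa = L/mu = 24/11 = 2.1818
Step 2: Compute the convergence rate.
r = 1 - 2/(kappa + 1) = 1 - 2*mu/(L + mu) = (L - mu)/(L + mu) = 13/35 = 0.3714


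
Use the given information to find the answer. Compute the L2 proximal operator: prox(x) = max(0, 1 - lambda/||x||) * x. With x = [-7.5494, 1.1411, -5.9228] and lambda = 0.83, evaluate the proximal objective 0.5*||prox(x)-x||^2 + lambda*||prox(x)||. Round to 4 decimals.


Step 1: Compute ||x||.
||x|| = 9.6631
Step 2: Compute scaling factor.
scale = max(0, 1 - 0.83/9.6631) = 0.9141
Step 3: prox(x) = [-6.901, 1.0431, -5.4141]
||prox(x)|| = 8.8331
Step 4: Proximal objective.
0.5*||prox-x||^2 = 0.3445
lambda*||prox|| = 7.3315
Total = 7.6759


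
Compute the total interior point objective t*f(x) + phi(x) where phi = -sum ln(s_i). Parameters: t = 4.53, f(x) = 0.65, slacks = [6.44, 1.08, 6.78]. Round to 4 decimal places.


Step 1: Compute log-barrier.
ln values: [1.8625, 0.077, 1.914]
phi = -(1.8625 + 0.077 + 1.914) = -3.8535
Step 2: Compute augmented objective.
t*f(x) = 4.53*0.65 = 2.9445
Total = 2.9445 - 3.8535 = -0.909


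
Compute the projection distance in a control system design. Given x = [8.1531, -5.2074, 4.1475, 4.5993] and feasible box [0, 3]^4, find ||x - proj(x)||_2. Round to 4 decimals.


Project each component onto [0, 3].
clip(8.1531) = 3.0, clip(-5.2074) = 0.0, clip(4.1475) = 3.0, clip(4.5993) = 3.0
Projection = [3.0, 0.0, 3.0, 3.0]
Squared diffs: [26.5544, 27.117, 1.3168, 2.5578]
Distance = sqrt(57.546) = 7.5859


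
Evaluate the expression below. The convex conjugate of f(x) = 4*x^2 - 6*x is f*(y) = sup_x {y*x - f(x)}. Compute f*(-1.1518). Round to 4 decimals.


f*(y) = sup_x {y*x - a*x^2 - b*x} = sup_x {(y-b)*x - a*x^2}
FOC: (y - b) - 2a*x = 0 => x* = (y - b)/(2a)
x* = (-1.1518 + 6)/(2*4) = 0.606
f*(-1.1518) = (y-b)^2/(4a) = (-1.1518 + 6)^2/(4*4)
= 23.505/16 = 1.4691


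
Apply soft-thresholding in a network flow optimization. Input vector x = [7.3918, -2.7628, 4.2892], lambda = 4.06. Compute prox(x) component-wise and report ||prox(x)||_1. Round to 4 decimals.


Soft-thresholding with lambda = 4.06:
prox(7.3918) = sign(7.3918)*max(|7.3918| - 4.06, 0) = 3.3318
prox(-2.7628) = sign(-2.7628)*max(|-2.7628| - 4.06, 0) = 0.0
prox(4.2892) = sign(4.2892)*max(|4.2892| - 4.06, 0) = 0.2292
prox(x) = [3.3318, 0.0, 0.2292]
||prox(x)||_1 = 3.3318 + 0.0 + 0.2292 = 3.561


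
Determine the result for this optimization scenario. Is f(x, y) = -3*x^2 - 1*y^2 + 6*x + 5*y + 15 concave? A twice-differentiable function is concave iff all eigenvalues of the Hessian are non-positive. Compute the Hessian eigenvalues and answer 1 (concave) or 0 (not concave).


The Hessian of f(x,y) = -3*x^2 - 1*y^2 + 6*x + 5*y + 15 is:
H = [[-6, 0], [0, -2]]
Trace = -6 - 2 = -8
Determinant = -6*-2 - (0)^2 = 12
Discriminant = (-8)^2 - 4*12 = 16.0
Eigenvalues: lambda_1 = -6.0, lambda_2 = -2.0
The function is concave.

1


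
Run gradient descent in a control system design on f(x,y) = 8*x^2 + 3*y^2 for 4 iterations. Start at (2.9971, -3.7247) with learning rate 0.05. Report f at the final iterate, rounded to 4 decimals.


Gradient descent on f(x,y) = 8*x^2 + 3*y^2.
Starting point: (2.9971, -3.7247), alpha = 0.05
Step 1: grad_x = 2*8*2.9971 = 47.9536, grad_y = 2*3*-3.7247 = -22.3482
  x_1 = 2.9971 - 0.05*47.9536 = 0.5994
  y_1 = -3.7247 - 0.05*-22.3482 = -2.6073
Step 2: grad_x = 2*8*0.5994 = 9.5907, grad_y = 2*3*-2.6073 = -15.6437
  x_2 = 0.5994 - 0.05*9.5907 = 0.1199
  y_2 = -2.6073 - 0.05*-15.6437 = -1.8251
Step 3: grad_x = 2*8*0.1199 = 1.9181, grad_y = 2*3*-1.8251 = -10.9506
  x_3 = 0.1199 - 0.05*1.9181 = 0.024
  y_3 = -1.8251 - 0.05*-10.9506 = -1.2776
Step 4: grad_x = 2*8*0.024 = 0.3836, grad_y = 2*3*-1.2776 = -7.6654
  x_4 = 0.024 - 0.05*0.3836 = 0.0048
  y_4 = -1.2776 - 0.05*-7.6654 = -0.8943
f(0.0048, -0.8943) = 8*0.0048^2 + 3*(-0.8943)^2 = 2.3995


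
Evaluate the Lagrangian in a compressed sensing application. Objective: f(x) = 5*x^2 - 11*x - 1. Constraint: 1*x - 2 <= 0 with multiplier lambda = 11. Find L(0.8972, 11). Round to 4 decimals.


Step 1: Evaluate f(x).
f(0.8972) = 5*0.8972^2 - 11*0.8972 - 1 = -6.8444
Step 2: Evaluate g(x).
g(0.8972) = 1*0.8972 - 2 = -1.1028
Step 3: Compute Lagrangian.
L = -6.8444 + 11*-1.1028 = -18.9752


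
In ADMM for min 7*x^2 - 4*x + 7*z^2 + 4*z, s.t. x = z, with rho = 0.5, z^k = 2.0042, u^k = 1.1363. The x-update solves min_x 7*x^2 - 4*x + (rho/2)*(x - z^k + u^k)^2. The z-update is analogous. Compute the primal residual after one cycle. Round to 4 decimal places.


ADMM iteration with rho = 0.5, z^k = 2.0042, u^k = 1.1363
Step 1: x-update.
Minimize 7*x^2 - 4*x + (0.5/2)*(x - 2.0042 + 1.1363)^2
FOC: (2*7 + 0.5)*x = 4 + 0.5*(2.0042 - 1.1363)
x^{k+1} = 0.3058
Step 2: z-update.
Minimize 7*z^2 + 4*z + (0.5/2)*(0.3058 - z + 1.1363)^2
FOC: (2*7 + 0.5)*z = -4 + 0.5*(0.3058 + 1.1363)
z^{k+1} = -0.2261
Step 3: u-update.
u^{k+1} = 1.1363 + 0.3058 + 0.2261 = 1.6682
Step 4: Primal residual = |0.3058 + 0.2261| = 0.5319


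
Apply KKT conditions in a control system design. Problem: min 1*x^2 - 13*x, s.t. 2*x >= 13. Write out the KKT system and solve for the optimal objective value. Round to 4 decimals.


Step 1: Try lambda = 0 (constraint inactive).
Stationarity: 2*1*x - 13 = 0
x* = 13/(2*1) = 6.5
Check constraint: 2*6.5 = 13.0 >= 13 -- satisfied.
Step 2: Compute optimal value.
f(x*) = 1*6.5^2 - 13*6.5 = -42.25


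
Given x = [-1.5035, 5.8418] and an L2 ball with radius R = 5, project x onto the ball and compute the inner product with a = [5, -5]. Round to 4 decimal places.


Step 1: Compute ||x|| (intermediates to 6 decimals).
||x|| = sqrt((-1.5035)^2 + 5.8418^2) = 6.032175
Step 2: Project.
Since ||x|| > R, scale = R/||x|| = 5/6.032175 = 0.828888, proj(x) = scale * x
proj(x) = [-1.246233, 4.842198]
Step 3: Dot product.
a^T * proj(x) = 5*(-1.246233) - 5*4.842198 = -30.4422


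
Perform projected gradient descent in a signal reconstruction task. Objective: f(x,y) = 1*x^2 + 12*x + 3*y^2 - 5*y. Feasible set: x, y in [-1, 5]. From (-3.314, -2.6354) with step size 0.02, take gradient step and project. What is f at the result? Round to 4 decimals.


Step 1: Compute gradient at (-3.314, -2.6354).
grad_x = 2*1*-3.314 + 12 = 5.372
grad_y = 2*3*-2.6354 - 5 = -20.8124
Step 2: Gradient step.
x_raw = -3.314 - 0.02*5.372 = -3.4214
y_raw = -2.6354 - 0.02*-20.8124 = -2.2192
Step 3: Project onto [-1, 5].
x_proj = clip(-3.4214) = -1.0
y_proj = clip(-2.2192) = -1.0
Step 4: Evaluate f.
f(-1.0, -1.0) = -3.0


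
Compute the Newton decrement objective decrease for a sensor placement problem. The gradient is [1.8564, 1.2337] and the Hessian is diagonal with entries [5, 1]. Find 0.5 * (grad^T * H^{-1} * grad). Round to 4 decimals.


Step 1: H is diagonal, so H^(-1) * g = [0.3713, 1.2337].
Step 2: g^T H^(-1) g = sum_i g_i^2 / H_ii
  = (1.8564)^2/5 + (1.2337)^2/1
  = 0.6892 + 1.522 = 2.2113
Step 3: Objective decrease = 0.5 * g^T H^(-1) g = 1.1056


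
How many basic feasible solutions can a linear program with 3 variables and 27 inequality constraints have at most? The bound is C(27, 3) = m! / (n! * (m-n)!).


Each vertex corresponds to some choice of n active constraints out of m, so the number of vertices is at most C(m, n) = m! / (n!(m-n)!).
m = 27, n = 3
Numerator: 27 * 26 * 25
Denominator: 3! = 6
C(27, 3) = 2925


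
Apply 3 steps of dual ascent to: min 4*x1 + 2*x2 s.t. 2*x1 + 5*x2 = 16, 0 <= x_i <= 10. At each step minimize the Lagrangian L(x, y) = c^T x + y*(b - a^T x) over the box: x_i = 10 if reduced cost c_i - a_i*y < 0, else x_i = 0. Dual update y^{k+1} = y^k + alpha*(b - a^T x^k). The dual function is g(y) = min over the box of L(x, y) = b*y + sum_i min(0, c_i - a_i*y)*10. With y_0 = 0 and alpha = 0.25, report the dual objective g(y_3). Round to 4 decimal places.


Dual ascent for LP: min 4*x1 + 2*x2, 2*x1 + 5*x2 = 16, 0 <= x_i <= 10
Step 1: y^k = 0.0, reduced costs: (4.0, 2.0)
  x^k = (0.0, 0.0), subgradient = b - a^T x = 16.0
  y^{k+1} = 0.0 + 0.25*16.0 = 4.0
Step 2: y^k = 4.0, reduced costs: (-4.0, -18.0)
  x^k = (10.0, 10.0), subgradient = b - a^T x = -54.0
  y^{k+1} = 4.0 + 0.25*-54.0 = -9.5
Step 3: y^k = -9.5, reduced costs: (23.0, 49.5)
  x^k = (0.0, 0.0), subgradient = b - a^T x = 16.0
  y^{k+1} = -9.5 + 0.25*16.0 = -5.5
Dual objective at y_3 = -5.5: reduced costs (15.0, 29.5), box minimizer x = (0.0, 0.0)
g(y_3) = b*y + (c1 - a1*y)*x1 + (c2 - a2*y)*x2 = 16*(-5.5) + 15.0*0.0 + 29.5*0.0 = -88.0 + 0.0 + 0.0 = -88.0


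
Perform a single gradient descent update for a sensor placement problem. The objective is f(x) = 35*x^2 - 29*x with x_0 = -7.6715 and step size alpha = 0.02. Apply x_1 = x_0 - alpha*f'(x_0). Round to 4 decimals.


We compute the gradient at x_0 and apply the update.
f'(x) = 70*x - 29
f'(-7.6715) = 70*-7.6715 - 29 = -566.005
x_1 = -7.6715 - 0.02*-566.005 = 3.6486


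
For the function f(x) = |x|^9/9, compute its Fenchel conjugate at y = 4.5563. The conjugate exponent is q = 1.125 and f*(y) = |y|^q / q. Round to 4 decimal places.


The conjugate exponent q satisfies 1/p + 1/q = 1.
p = 9, so q = 9/(9 - 1) = 1.125
|y|^q = 4.5563^1.125 = 5.5073
f*(4.5563) = 5.5073 / 1.125 = 4.8954


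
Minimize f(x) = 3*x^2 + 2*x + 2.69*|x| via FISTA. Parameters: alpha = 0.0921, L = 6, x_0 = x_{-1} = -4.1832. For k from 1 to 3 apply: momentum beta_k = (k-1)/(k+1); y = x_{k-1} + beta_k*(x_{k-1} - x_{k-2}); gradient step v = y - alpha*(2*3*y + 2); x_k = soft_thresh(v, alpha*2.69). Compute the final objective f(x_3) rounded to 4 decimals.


FISTA on f(x) = 3*x^2 + 2*x + 2.69*|x|
L = 6, alpha = 0.0921
Iteration 1: beta = 0.0, y = -4.1832 + 0.0*(-4.1832 + 4.1832) = -4.1832
  grad(y) = -23.0992, v = y - alpha*grad = -2.0558
  prox(v) = soft_thresh(-2.0558, 0.2477) = -1.808
Iteration 2: beta = 0.3333, y = -1.808 + 0.3333*(-1.808 + 4.1832) = -1.0163
  grad(y) = -4.0977, v = y - alpha*grad = -0.6389
  prox(v) = soft_thresh(-0.6389, 0.2477) = -0.3911
Iteration 3: beta = 0.5, y = -0.3911 + 0.5*(-0.3911 + 1.808) = 0.3173
  grad(y) = 3.9038, v = y - alpha*grad = -0.0422
  prox(v) = soft_thresh(-0.0422, 0.2477) = 0.0
f(x_3) = 3*0.0^2 + 2*0.0 + 2.69*|0.0| = 0.0


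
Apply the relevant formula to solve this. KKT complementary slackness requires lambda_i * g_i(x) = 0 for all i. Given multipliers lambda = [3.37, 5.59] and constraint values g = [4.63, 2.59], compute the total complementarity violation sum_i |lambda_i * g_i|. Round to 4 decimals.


KKT complementary slackness check:
lambda_1 * g_1 = 3.37 * 4.63 = 15.6031
lambda_2 * g_2 = 5.59 * 2.59 = 14.4781
Total violation = 15.6031 + 14.4781 = 30.0812


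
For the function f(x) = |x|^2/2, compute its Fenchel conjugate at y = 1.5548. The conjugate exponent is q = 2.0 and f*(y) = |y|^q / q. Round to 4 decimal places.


The conjugate exponent q satisfies 1/p + 1/q = 1.
p = 2, so q = 2/(2 - 1) = 2.0
|y|^q = 1.5548^2.0 = 2.4174
f*(1.5548) = 2.4174 / 2.0 = 1.2087


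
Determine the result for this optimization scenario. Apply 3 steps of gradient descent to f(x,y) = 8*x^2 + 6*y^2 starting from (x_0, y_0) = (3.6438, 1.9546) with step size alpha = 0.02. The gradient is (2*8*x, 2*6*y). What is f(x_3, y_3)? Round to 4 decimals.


Gradient descent on f(x,y) = 8*x^2 + 6*y^2.
Starting point: (3.6438, 1.9546), alpha = 0.02
Step 1: grad_x = 2*8*3.6438 = 58.3008, grad_y = 2*6*1.9546 = 23.4552
  x_1 = 3.6438 - 0.02*58.3008 = 2.4778
  y_1 = 1.9546 - 0.02*23.4552 = 1.4855
Step 2: grad_x = 2*8*2.4778 = 39.6445, grad_y = 2*6*1.4855 = 17.826
  x_2 = 2.4778 - 0.02*39.6445 = 1.6849
  y_2 = 1.4855 - 0.02*17.826 = 1.129
Step 3: grad_x = 2*8*1.6849 = 26.9583, grad_y = 2*6*1.129 = 13.5477
  x_3 = 1.6849 - 0.02*26.9583 = 1.1457
  y_3 = 1.129 - 0.02*13.5477 = 0.858
f(1.1457, 0.858) = 8*1.1457^2 + 6*0.858^2 = 14.9187


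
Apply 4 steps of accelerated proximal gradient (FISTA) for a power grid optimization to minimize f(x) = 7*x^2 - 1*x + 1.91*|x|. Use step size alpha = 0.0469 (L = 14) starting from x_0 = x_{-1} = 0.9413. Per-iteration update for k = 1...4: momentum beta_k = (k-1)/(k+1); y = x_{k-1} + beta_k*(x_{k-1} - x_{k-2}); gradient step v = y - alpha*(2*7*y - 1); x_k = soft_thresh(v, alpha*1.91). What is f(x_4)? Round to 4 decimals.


FISTA on f(x) = 7*x^2 - 1*x + 1.91*|x|
L = 14, alpha = 0.0469
Iteration 1: beta = 0.0, y = 0.9413 + 0.0*(0.9413 - 0.9413) = 0.9413
  grad(y) = 12.1782, v = y - alpha*grad = 0.3701
  prox(v) = soft_thresh(0.3701, 0.0896) = 0.2806
Iteration 2: beta = 0.3333, y = 0.2806 + 0.3333*(0.2806 - 0.9413) = 0.0603
  grad(y) = -0.1555, v = y - alpha*grad = 0.0676
  prox(v) = soft_thresh(0.0676, 0.0896) = 0.0
Iteration 3: beta = 0.5, y = 0.0 + 0.5*(0.0 - 0.2806) = -0.1403
  grad(y) = -2.9639, v = y - alpha*grad = -0.0013
  prox(v) = soft_thresh(-0.0013, 0.0896) = 0.0
Iteration 4: beta = 0.6, y = 0.0 + 0.6*(0.0 - 0.0) = 0.0
  grad(y) = -1.0, v = y - alpha*grad = 0.0469
  prox(v) = soft_thresh(0.0469, 0.0896) = 0.0
f(x_4) = 7*0.0^2 - 1*0.0 + 1.91*|0.0| = 0.0


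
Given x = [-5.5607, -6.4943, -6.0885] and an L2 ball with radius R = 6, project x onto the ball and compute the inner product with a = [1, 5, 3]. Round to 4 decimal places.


Step 1: Compute ||x|| (intermediates to 6 decimals).
||x|| = sqrt((-5.5607)^2 + (-6.4943)^2 + (-6.0885)^2) = 10.496054
Step 2: Project.
Since ||x|| > R, scale = R/||x|| = 6/10.496054 = 0.571643, proj(x) = scale * x
proj(x) = [-3.178735, -3.712421, -3.480448]
Step 3: Dot product.
a^T * proj(x) = 1*(-3.178735) + 5*(-3.712421) + 3*(-3.480448) = -32.1822


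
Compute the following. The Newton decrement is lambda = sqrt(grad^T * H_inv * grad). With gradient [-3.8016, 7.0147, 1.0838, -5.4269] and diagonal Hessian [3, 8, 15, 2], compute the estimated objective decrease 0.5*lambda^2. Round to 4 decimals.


Step 1: H is diagonal, so H^(-1) * g = [-1.2672, 0.8768, 0.0723, -2.7135].
Step 2: g^T H^(-1) g = sum_i g_i^2 / H_ii
  = (-3.8016)^2/3 + (7.0147)^2/8 + (1.0838)^2/15 + (-5.4269)^2/2
  = 4.8174 + 6.1508 + 0.0783 + 14.7256 = 25.7721
Step 3: Objective decrease = 0.5 * g^T H^(-1) g = 12.886


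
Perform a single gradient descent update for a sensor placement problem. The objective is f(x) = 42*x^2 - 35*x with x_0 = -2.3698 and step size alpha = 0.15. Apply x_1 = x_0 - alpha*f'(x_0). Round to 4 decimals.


We compute the gradient at x_0 and apply the update.
f'(x) = 84*x - 35
f'(-2.3698) = 84*-2.3698 - 35 = -234.0632
x_1 = -2.3698 - 0.15*-234.0632 = 32.7397


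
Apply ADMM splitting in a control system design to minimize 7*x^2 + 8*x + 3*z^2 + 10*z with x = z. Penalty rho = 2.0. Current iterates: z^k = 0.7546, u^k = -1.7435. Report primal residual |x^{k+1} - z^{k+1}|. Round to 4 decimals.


ADMM iteration with rho = 2.0, z^k = 0.7546, u^k = -1.7435
Step 1: x-update.
Minimize 7*x^2 + 8*x + (2.0/2)*(x - 0.7546 - 1.7435)^2
FOC: (2*7 + 2.0)*x = -8 + 2.0*(0.7546 + 1.7435)
x^{k+1} = -0.1877
Step 2: z-update.
Minimize 3*z^2 + 10*z + (2.0/2)*(-0.1877 - z - 1.7435)^2
FOC: (2*3 + 2.0)*z = -10 + 2.0*(-0.1877 - 1.7435)
z^{k+1} = -1.7328
Step 3: u-update.
u^{k+1} = -1.7435 - 0.1877 + 1.7328 = -0.1984
Step 4: Primal residual = |-0.1877 + 1.7328| = 1.5451


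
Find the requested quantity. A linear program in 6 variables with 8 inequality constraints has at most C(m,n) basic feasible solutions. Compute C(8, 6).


Each vertex corresponds to some choice of n active constraints out of m, so the number of vertices is at most C(m, n) = m! / (n!(m-n)!).
m = 8, n = 6
Numerator: 8 * 7 * 6 * 5 * 4 * 3
Denominator: 6! = 720
C(8, 6) = 28


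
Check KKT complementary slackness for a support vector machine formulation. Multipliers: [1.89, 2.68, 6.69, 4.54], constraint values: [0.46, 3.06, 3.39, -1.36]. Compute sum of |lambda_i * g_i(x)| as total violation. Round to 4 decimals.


KKT complementary slackness check:
lambda_1 * g_1 = 1.89 * 0.46 = 0.8694
lambda_2 * g_2 = 2.68 * 3.06 = 8.2008
lambda_3 * g_3 = 6.69 * 3.39 = 22.6791
lambda_4 * g_4 = 4.54 * -1.36 = -6.1744
Total violation = 0.8694 + 8.2008 + 22.6791 + 6.1744 = 37.9237


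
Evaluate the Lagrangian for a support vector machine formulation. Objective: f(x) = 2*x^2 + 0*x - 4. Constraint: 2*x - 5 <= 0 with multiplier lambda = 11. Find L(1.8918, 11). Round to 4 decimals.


Step 1: Evaluate f(x).
f(1.8918) = 2*1.8918^2 + 0*1.8918 - 4 = 3.1578
Step 2: Evaluate g(x).
g(1.8918) = 2*1.8918 - 5 = -1.2164
Step 3: Compute Lagrangian.
L = 3.1578 + 11*-1.2164 = -10.2226


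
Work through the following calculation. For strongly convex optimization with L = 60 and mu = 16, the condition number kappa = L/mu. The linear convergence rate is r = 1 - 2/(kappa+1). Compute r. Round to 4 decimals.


Step 1: Compute the condition number.
kappa = L/mu = 60/16 = 3.75
Step 2: Compute the convergence rate.
r = 1 - 2/(kappa + 1) = 1 - 2*mu/(L + mu) = (L - mu)/(L + mu) = 44/76 = 0.5789


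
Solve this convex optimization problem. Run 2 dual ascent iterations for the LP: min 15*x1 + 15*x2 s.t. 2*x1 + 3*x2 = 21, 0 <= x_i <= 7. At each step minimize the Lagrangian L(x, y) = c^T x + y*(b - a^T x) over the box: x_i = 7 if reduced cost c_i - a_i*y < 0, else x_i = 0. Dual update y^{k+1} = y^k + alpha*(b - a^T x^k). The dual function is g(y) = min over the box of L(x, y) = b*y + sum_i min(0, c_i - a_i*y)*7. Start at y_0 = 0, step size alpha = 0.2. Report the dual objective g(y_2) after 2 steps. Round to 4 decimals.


Dual ascent for LP: min 15*x1 + 15*x2, 2*x1 + 3*x2 = 21, 0 <= x_i <= 7
Step 1: y^k = 0.0, reduced costs: (15.0, 15.0)
  x^k = (0.0, 0.0), subgradient = b - a^T x = 21.0
  y^{k+1} = 0.0 + 0.2*21.0 = 4.2
Step 2: y^k = 4.2, reduced costs: (6.6, 2.4)
  x^k = (0.0, 0.0), subgradient = b - a^T x = 21.0
  y^{k+1} = 4.2 + 0.2*21.0 = 8.4
Dual objective at y_2 = 8.4: reduced costs (-1.8, -10.2), box minimizer x = (7.0, 7.0)
g(y_2) = b*y + (c1 - a1*y)*x1 + (c2 - a2*y)*x2 = 21*8.4 + (-1.8)*7.0 + (-10.2)*7.0 = 176.4 - 12.6 - 71.4 = 92.4
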